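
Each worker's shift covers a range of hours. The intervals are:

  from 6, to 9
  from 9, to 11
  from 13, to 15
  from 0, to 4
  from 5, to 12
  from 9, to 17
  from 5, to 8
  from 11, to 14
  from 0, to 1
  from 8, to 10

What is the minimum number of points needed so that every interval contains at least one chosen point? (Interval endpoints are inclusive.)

Sorted: [0,1] [0,4] [5,8] [6,9] [8,10] [9,11] [5,12] [11,14] [13,15] [9,17]
{[0,1],[0,4]} hit by 1; {[5,8],[6,9],[8,10]} hit by 8; {[9,11],[5,12],[11,14]} hit by 11; {[13,15],[9,17]} hit by 15.
Points: 1, 8, 11, 15 (4 total).

4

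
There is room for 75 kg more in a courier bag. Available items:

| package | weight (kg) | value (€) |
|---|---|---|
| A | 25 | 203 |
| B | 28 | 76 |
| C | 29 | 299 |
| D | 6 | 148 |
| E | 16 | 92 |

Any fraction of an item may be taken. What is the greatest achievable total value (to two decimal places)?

Sort by value per unit weight and fill in that order.
Ratios (sorted): D 24.67, C 10.31, A 8.12, E 5.75, B 2.71
take D (6 @ 148); take C (29 @ 299); take A (25 @ 203); take 15/16 of E → 86.25. Capacity used 75/75.
Total value = 736.25

736.25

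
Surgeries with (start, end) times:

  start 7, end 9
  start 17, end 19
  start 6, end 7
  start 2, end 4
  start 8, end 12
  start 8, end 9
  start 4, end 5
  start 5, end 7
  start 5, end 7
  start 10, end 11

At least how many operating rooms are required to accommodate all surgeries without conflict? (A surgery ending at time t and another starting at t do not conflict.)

3

The answer is the maximum number of intervals overlapping at any instant.
starts: [2, 4, 5, 5, 6, 7, 8, 8, 10, 17]
ends:   [4, 5, 7, 7, 7, 9, 9, 11, 12, 19]
s2→1 e4→0 s4→1 e5→0 s5→1 s5→2 s6→3  — peak 3.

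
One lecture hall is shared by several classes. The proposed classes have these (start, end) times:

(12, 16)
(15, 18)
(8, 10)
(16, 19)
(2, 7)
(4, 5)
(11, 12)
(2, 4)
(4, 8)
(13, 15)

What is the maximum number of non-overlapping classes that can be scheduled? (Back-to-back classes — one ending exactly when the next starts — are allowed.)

6

Sort by end time and greedily take each interval whose start is ≥ the last chosen end.
By end time: (2,4), (4,5), (2,7), (4,8), (8,10), (11,12), (13,15), (12,16), (15,18), (16,19).
Pick (2,4); next start ≥ 4 → (4,5); next start ≥ 5 → (8,10); next start ≥ 10 → (11,12); next start ≥ 12 → (13,15); next start ≥ 15 → (15,18).
Selected 6 classes.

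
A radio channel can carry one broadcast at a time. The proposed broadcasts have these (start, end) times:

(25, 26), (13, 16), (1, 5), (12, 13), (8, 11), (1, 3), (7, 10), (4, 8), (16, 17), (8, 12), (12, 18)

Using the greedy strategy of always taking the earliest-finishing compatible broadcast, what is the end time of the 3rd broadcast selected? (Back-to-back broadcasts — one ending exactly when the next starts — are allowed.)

11

Order by finish time; keep every interval that doesn't clash with the previous kept one.
Sorted by end: (1,3)  (1,5)  (4,8)  (7,10)  (8,11)  (8,12)  (12,13)  (13,16)  (16,17)  (12,18)  (25,26)
take (1,3); skip (1,5); take (4,8); take (8,11); skip (8,12); take (12,13); take (13,16); take (16,17); take (25,26).
Selected: (1,3) (4,8) (8,11) (12,13) (13,16) (16,17) (25,26)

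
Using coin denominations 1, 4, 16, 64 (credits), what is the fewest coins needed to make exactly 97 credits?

Use the largest denomination that fits, subtract, and repeat.
97 − 1×64→33 − 2×16→1 − 1×1→0
Total coins = 1 + 2 + 1 = 4

4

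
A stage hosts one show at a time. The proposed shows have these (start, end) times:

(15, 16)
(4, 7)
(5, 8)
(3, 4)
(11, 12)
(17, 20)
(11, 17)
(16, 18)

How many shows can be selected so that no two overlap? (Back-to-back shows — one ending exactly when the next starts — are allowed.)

5

Greedy by earliest finish: after sorting by end time, pick each interval compatible with the last pick.
By end time: (3,4), (4,7), (5,8), (11,12), (15,16), (11,17), (16,18), (17,20).
Pick (3,4); next start ≥ 4 → (4,7); next start ≥ 7 → (11,12); next start ≥ 12 → (15,16); next start ≥ 16 → (16,18).
Selected 5 shows.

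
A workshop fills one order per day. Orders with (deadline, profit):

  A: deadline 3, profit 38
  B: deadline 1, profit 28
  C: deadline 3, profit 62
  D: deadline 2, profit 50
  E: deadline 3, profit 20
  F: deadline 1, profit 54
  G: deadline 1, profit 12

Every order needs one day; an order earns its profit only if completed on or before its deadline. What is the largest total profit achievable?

Profit order: C=62 F=54 D=50 A=38 B=28 E=20 G=12
Assign: C→slot 3, F→slot 1, D→slot 2, A skipped, B skipped, E skipped, G skipped.
Slots: [1:F] [2:D] [3:C]
Profit = 54 + 50 + 62 = 166

166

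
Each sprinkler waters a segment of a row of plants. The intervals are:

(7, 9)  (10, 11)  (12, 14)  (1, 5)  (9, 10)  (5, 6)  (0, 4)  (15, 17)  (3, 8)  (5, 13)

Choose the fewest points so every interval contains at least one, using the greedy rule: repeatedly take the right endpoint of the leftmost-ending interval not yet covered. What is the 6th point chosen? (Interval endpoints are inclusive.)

17

Sort by right endpoint; whenever an interval is uncovered, place a point at its right end.
Sorted: [0,4] [1,5] [5,6] [3,8] [7,9] [9,10] [10,11] [5,13] [12,14] [15,17]
{[0,4],[1,5]} hit by 4; {[5,6],[3,8]} hit by 6; {[7,9],[9,10]} hit by 9; {[10,11],[5,13]} hit by 11; {[12,14]} hit by 14; {[15,17]} hit by 17.
Points: 4, 6, 9, 11, 14, 17 (6 total).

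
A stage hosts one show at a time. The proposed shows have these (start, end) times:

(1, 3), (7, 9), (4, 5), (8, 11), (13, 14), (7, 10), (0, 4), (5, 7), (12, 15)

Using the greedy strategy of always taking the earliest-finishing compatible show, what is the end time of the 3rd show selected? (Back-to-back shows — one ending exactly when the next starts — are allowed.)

Greedy by earliest finish: after sorting by end time, pick each interval compatible with the last pick.
Sorted by end: (1,3)  (0,4)  (4,5)  (5,7)  (7,9)  (7,10)  (8,11)  (13,14)  (12,15)
take (1,3); take (4,5); take (5,7); take (7,9); take (13,14).
Selected: (1,3) (4,5) (5,7) (7,9) (13,14)

7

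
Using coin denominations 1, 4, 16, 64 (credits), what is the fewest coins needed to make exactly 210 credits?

6

Use the largest denomination that fits, subtract, and repeat.
210 = 3×64 + 1×16 + 2×1
Total coins = 3 + 1 + 2 = 6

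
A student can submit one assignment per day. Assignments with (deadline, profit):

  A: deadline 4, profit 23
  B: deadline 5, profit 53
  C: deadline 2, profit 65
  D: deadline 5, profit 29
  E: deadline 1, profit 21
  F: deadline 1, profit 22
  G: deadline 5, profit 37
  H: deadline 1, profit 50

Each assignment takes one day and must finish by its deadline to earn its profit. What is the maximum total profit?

Sort by profit descending; place each in the latest free slot ≤ its deadline.
Profit order: C=65 B=53 H=50 G=37 D=29 A=23 F=22 E=21
Assign: C→slot 2, B→slot 5, H→slot 1, G→slot 4, D→slot 3, A skipped, F skipped, E skipped.
Slots: [1:H] [2:C] [3:D] [4:G] [5:B]
Profit = 50 + 65 + 29 + 37 + 53 = 234

234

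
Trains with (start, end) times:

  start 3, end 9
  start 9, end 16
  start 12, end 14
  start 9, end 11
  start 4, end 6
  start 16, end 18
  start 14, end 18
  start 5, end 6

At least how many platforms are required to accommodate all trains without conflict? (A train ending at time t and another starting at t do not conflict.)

The answer is the maximum number of intervals overlapping at any instant.
starts: [3, 4, 5, 9, 9, 12, 14, 16]
ends:   [6, 6, 9, 11, 14, 16, 18, 18]
s3→1 s4→2 s5→3  — peak 3.

3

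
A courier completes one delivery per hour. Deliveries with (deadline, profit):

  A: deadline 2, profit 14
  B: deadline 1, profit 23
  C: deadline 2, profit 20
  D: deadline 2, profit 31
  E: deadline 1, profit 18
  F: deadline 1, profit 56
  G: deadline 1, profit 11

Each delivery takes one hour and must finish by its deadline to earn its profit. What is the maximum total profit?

Sort by profit descending; place each in the latest free slot ≤ its deadline.
By profit: F(d1,56), D(d2,31), B(d1,23), C(d2,20), E(d1,18), A(d2,14), G(d1,11)
F→slot 1; D→slot 2; B skipped; C skipped; E skipped; A skipped; G skipped.
Profit = 56 + 31 = 87

87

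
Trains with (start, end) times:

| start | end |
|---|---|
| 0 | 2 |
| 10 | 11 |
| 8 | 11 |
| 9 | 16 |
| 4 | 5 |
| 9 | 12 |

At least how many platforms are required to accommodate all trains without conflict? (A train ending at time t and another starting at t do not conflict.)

4

Events (time:±→running): 0:+→1 2:-→0 4:+→1 5:-→0 8:+→1 9:+→2 9:+→3 10:+→4 … peak 4.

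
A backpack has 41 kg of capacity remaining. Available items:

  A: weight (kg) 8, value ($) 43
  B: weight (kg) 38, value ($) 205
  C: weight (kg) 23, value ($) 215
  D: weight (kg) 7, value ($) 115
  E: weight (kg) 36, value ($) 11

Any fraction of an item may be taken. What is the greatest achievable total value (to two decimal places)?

389.34

Greedy by value/weight ratio, highest first.
Ratios (sorted): D 16.43, C 9.35, B 5.39, A 5.38, E 0.31
take D (7 @ 115); take C (23 @ 215); take 11/38 of B → 59.34. Capacity used 41/41.
Total value = 389.34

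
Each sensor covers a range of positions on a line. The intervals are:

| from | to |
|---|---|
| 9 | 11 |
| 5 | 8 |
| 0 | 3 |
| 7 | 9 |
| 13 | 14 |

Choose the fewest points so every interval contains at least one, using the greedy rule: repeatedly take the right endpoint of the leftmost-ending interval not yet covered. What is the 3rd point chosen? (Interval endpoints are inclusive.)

By right end: [0,3]  [5,8]  [7,9]  [9,11]  [13,14]
[0,3] uncovered → point at 3; [5,8] uncovered → point at 8; [9,11] uncovered → point at 11; [13,14] uncovered → point at 14.
Points: 3, 8, 11, 14 (4 total).

11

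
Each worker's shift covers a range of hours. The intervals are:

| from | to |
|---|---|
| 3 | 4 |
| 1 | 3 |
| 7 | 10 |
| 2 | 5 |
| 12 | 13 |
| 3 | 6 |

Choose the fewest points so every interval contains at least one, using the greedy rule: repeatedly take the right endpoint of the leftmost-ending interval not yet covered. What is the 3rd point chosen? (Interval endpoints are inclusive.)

13

Process intervals by earliest right end; each time one isn't hit yet, stab at its right endpoint.
By right end: [1,3]  [3,4]  [2,5]  [3,6]  [7,10]  [12,13]
[1,3] uncovered → point at 3; [7,10] uncovered → point at 10; [12,13] uncovered → point at 13.
Points: 3, 10, 13 (3 total).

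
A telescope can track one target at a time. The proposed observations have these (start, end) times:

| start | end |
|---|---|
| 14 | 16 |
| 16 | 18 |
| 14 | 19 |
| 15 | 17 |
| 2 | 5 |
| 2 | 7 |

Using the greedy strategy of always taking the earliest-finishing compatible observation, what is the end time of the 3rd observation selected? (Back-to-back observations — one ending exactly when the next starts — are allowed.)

18

Greedy by earliest finish: after sorting by end time, pick each interval compatible with the last pick.
By end time: (2,5), (2,7), (14,16), (15,17), (16,18), (14,19).
Pick (2,5); next start ≥ 5 → (14,16); next start ≥ 16 → (16,18).
Selected: (2,5) (14,16) (16,18)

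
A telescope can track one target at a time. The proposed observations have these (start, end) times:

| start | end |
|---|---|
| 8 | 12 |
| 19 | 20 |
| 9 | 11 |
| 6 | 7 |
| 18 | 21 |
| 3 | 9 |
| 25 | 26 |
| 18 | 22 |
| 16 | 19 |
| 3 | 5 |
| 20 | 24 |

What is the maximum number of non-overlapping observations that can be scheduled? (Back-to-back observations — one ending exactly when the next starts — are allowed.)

Sort by end time and greedily take each interval whose start is ≥ the last chosen end.
By end time: (3,5), (6,7), (3,9), (9,11), (8,12), (16,19), (19,20), (18,21), (18,22), (20,24), (25,26).
Pick (3,5); next start ≥ 5 → (6,7); next start ≥ 7 → (9,11); next start ≥ 11 → (16,19); next start ≥ 19 → (19,20); next start ≥ 20 → (20,24); next start ≥ 24 → (25,26).
Selected 7 observations.

7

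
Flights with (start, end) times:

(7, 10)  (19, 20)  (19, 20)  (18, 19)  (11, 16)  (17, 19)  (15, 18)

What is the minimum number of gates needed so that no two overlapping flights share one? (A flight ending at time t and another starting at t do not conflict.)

Events (time:±→running): 7:+→1 10:-→0 11:+→1 15:+→2 … peak 2.

2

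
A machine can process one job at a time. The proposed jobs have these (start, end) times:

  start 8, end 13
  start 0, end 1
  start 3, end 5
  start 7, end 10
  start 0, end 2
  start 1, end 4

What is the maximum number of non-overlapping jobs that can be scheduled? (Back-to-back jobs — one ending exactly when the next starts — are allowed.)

Sorted by end: (0,1)  (0,2)  (1,4)  (3,5)  (7,10)  (8,13)
take (0,1); take (1,4); take (7,10); skip (8,13).
Selected 3 jobs.

3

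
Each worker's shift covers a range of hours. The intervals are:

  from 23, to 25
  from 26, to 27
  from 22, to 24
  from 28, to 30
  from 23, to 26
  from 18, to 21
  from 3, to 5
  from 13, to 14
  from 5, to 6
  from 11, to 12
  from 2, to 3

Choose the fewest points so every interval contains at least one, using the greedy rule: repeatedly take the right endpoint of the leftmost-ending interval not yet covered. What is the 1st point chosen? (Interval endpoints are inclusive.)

Sort by right endpoint; whenever an interval is uncovered, place a point at its right end.
Sorted: [2,3] [3,5] [5,6] [11,12] [13,14] [18,21] [22,24] [23,25] [23,26] [26,27] [28,30]
{[2,3],[3,5]} hit by 3; {[5,6]} hit by 6; {[11,12]} hit by 12; {[13,14]} hit by 14; {[18,21]} hit by 21; {[22,24],[23,25],[23,26]} hit by 24; {[26,27]} hit by 27; {[28,30]} hit by 30.
Points: 3, 6, 12, 14, 21, 24, 27, 30 (8 total).

3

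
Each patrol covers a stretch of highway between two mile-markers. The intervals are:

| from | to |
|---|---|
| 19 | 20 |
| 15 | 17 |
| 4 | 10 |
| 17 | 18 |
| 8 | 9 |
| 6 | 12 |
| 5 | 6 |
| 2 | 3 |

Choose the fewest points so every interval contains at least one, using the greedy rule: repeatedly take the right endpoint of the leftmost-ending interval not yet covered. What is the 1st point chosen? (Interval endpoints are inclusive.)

3

Process intervals by earliest right end; each time one isn't hit yet, stab at its right endpoint.
Sorted: [2,3] [5,6] [8,9] [4,10] [6,12] [15,17] [17,18] [19,20]
{[2,3]} hit by 3; {[5,6]} hit by 6; {[8,9],[4,10],[6,12]} hit by 9; {[15,17],[17,18]} hit by 17; {[19,20]} hit by 20.
Points: 3, 6, 9, 17, 20 (5 total).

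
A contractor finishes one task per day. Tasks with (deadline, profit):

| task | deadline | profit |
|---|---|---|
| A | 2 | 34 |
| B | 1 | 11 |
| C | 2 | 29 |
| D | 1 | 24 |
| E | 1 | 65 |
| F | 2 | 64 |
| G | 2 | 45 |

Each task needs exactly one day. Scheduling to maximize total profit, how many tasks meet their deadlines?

By profit: E(d1,65), F(d2,64), G(d2,45), A(d2,34), C(d2,29), D(d1,24), B(d1,11)
E→slot 1; F→slot 2; G skipped; A skipped; C skipped; D skipped; B skipped.
2 of 7 scheduled.

2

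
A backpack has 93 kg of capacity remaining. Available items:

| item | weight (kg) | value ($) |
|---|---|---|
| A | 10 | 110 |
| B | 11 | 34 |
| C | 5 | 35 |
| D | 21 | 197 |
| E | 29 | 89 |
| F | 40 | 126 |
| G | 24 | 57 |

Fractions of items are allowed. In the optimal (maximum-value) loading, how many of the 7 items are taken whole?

Greedy by value/weight ratio, highest first.
Ratios (sorted): A 11.00, D 9.38, C 7.00, F 3.15, B 3.09, E 3.07, G 2.38
take A (10 @ 110); take D (21 @ 197); take C (5 @ 35); take F (40 @ 126); take B (11 @ 34); take 6/29 of E → 18.41. Capacity used 93/93.
5 item(s) taken whole; one partial (take 6/29 of E).

5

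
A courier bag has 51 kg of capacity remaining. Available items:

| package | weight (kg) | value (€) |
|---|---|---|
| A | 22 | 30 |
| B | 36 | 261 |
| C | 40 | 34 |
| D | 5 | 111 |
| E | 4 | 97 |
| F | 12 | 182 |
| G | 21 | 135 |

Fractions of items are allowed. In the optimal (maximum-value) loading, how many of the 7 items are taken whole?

Sort by value per unit weight and fill in that order.
Ratios (sorted): E 24.25, D 22.20, F 15.17, B 7.25, G 6.43, A 1.36, C 0.85
take E (4 @ 97); take D (5 @ 111); take F (12 @ 182); take 30/36 of B → 217.50. Capacity used 51/51.
3 item(s) taken whole; one partial (take 30/36 of B).

3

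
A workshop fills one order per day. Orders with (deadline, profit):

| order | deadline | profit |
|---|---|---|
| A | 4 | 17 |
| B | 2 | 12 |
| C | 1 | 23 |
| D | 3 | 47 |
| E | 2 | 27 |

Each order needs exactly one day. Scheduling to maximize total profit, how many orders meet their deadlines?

Take jobs in profit order; each goes to the latest open slot no later than its deadline.
By profit: D(d3,47), E(d2,27), C(d1,23), A(d4,17), B(d2,12)
D→slot 3; E→slot 2; C→slot 1; A→slot 4; B skipped.
4 of 5 scheduled.

4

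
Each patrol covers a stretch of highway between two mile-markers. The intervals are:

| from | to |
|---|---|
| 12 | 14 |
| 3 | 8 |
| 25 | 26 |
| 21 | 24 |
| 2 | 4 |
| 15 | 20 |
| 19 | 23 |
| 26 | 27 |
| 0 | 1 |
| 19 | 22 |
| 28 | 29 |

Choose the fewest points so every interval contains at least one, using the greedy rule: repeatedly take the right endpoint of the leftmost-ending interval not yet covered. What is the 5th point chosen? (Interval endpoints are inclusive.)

24

Sort by right endpoint; whenever an interval is uncovered, place a point at its right end.
By right end: [0,1]  [2,4]  [3,8]  [12,14]  [15,20]  [19,22]  [19,23]  [21,24]  [25,26]  [26,27]  [28,29]
[0,1] uncovered → point at 1; [2,4] uncovered → point at 4; [12,14] uncovered → point at 14; [15,20] uncovered → point at 20; [21,24] uncovered → point at 24; [25,26] uncovered → point at 26; [28,29] uncovered → point at 29.
Points: 1, 4, 14, 20, 24, 26, 29 (7 total).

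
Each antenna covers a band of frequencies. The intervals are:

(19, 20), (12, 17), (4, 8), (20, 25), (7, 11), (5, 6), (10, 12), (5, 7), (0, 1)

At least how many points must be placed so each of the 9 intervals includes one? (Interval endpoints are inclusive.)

Sorted: [0,1] [5,6] [5,7] [4,8] [7,11] [10,12] [12,17] [19,20] [20,25]
{[0,1]} hit by 1; {[5,6],[5,7],[4,8]} hit by 6; {[7,11],[10,12]} hit by 11; {[12,17]} hit by 17; {[19,20],[20,25]} hit by 20.
Points: 1, 6, 11, 17, 20 (5 total).

5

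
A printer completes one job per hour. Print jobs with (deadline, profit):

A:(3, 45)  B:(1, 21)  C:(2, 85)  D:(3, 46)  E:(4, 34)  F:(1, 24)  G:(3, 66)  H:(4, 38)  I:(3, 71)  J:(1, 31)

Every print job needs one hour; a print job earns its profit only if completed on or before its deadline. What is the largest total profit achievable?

By profit: C(d2,85), I(d3,71), G(d3,66), D(d3,46), A(d3,45), H(d4,38), E(d4,34), J(d1,31), F(d1,24), B(d1,21)
C→slot 2; I→slot 3; G→slot 1; D skipped; A skipped; H→slot 4; E skipped; J skipped; F skipped; B skipped.
Profit = 66 + 85 + 71 + 38 = 260

260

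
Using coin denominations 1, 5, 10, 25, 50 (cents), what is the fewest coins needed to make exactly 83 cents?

6

Use the largest denomination that fits, subtract, and repeat.
83 = 1×50 + 1×25 + 1×5 + 3×1
Total coins = 1 + 1 + 1 + 3 = 6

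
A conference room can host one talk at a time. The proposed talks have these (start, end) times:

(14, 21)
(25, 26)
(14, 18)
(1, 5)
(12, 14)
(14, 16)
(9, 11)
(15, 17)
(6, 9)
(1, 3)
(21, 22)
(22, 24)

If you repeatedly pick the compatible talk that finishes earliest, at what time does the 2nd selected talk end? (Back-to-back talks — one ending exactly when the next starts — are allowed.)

9

By end time: (1,3), (1,5), (6,9), (9,11), (12,14), (14,16), (15,17), (14,18), (14,21), (21,22), (22,24), (25,26).
Pick (1,3); next start ≥ 3 → (6,9); next start ≥ 9 → (9,11); next start ≥ 11 → (12,14); next start ≥ 14 → (14,16); next start ≥ 16 → (21,22); next start ≥ 22 → (22,24); next start ≥ 24 → (25,26).
Selected: (1,3) (6,9) (9,11) (12,14) (14,16) (21,22) (22,24) (25,26)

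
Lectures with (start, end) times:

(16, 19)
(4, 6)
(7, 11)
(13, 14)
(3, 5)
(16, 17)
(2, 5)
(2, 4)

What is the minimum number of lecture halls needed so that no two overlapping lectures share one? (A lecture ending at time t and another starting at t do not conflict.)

3

starts: [2, 2, 3, 4, 7, 13, 16, 16]
ends:   [4, 5, 5, 6, 11, 14, 17, 19]
s2→1 s2→2 s3→3  — peak 3.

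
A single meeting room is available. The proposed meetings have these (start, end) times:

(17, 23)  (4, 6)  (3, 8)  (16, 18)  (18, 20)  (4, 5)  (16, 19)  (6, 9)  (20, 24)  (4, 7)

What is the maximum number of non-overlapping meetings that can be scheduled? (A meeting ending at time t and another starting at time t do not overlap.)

Sorted by end: (4,5)  (4,6)  (4,7)  (3,8)  (6,9)  (16,18)  (16,19)  (18,20)  (17,23)  (20,24)
take (4,5); skip (4,7); take (6,9); take (16,18); take (18,20); take (20,24).
Selected 5 meetings.

5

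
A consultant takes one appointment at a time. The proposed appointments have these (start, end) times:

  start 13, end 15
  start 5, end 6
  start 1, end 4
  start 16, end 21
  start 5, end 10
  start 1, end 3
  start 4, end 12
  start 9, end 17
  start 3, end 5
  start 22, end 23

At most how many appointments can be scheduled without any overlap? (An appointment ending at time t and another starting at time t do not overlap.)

6

Greedy by earliest finish: after sorting by end time, pick each interval compatible with the last pick.
Sorted by end: (1,3)  (1,4)  (3,5)  (5,6)  (5,10)  (4,12)  (13,15)  (9,17)  (16,21)  (22,23)
take (1,3); skip (1,4); take (3,5); take (5,6); skip (5,10); take (13,15); skip (9,17); take (16,21); take (22,23).
Selected 6 appointments.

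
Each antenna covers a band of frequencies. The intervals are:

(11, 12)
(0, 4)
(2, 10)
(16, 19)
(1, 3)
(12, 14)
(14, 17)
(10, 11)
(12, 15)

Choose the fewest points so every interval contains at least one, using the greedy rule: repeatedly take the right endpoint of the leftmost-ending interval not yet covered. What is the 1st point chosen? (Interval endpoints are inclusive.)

3

By right end: [1,3]  [0,4]  [2,10]  [10,11]  [11,12]  [12,14]  [12,15]  [14,17]  [16,19]
[1,3] uncovered → point at 3; [10,11] uncovered → point at 11; [12,14] uncovered → point at 14; [16,19] uncovered → point at 19.
Points: 3, 11, 14, 19 (4 total).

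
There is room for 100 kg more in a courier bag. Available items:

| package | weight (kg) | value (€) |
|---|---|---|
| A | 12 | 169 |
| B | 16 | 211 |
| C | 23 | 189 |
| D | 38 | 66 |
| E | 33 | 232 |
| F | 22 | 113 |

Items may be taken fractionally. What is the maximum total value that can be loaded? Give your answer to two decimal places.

883.18

Greedy by value/weight ratio, highest first.
Order: A (169/12=14.08) > B (211/16=13.19) > C (189/23=8.22) > E (232/33=7.03) > F (113/22=5.14) > D (66/38=1.74)
Fill: take A (12 @ 169) → take B (16 @ 211) → take C (23 @ 189) → take E (33 @ 232) → take 16/22 of F → 82.18; 100/100 used.
Total value = 883.18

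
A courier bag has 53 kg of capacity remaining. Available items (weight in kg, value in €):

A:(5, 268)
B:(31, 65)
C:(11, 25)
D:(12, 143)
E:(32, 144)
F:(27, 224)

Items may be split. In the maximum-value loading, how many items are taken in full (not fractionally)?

Sort by value per unit weight and fill in that order.
Ratios (sorted): A 53.60, D 11.92, F 8.30, E 4.50, C 2.27, B 2.10
take A (5 @ 268); take D (12 @ 143); take F (27 @ 224); take 9/32 of E → 40.50. Capacity used 53/53.
3 item(s) taken whole; one partial (take 9/32 of E).

3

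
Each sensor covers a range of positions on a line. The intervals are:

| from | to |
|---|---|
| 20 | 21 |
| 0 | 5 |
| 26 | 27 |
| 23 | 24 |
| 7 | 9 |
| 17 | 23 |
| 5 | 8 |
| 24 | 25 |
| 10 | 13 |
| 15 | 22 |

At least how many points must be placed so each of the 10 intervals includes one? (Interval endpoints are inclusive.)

6

Process intervals by earliest right end; each time one isn't hit yet, stab at its right endpoint.
By right end: [0,5]  [5,8]  [7,9]  [10,13]  [20,21]  [15,22]  [17,23]  [23,24]  [24,25]  [26,27]
[0,5] uncovered → point at 5; [7,9] uncovered → point at 9; [10,13] uncovered → point at 13; [20,21] uncovered → point at 21; [23,24] uncovered → point at 24; [26,27] uncovered → point at 27.
Points: 5, 9, 13, 21, 24, 27 (6 total).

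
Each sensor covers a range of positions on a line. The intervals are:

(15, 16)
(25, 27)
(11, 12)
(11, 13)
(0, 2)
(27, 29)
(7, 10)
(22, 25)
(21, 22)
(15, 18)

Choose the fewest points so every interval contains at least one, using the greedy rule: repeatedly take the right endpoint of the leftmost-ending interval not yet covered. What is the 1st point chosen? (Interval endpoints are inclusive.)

By right end: [0,2]  [7,10]  [11,12]  [11,13]  [15,16]  [15,18]  [21,22]  [22,25]  [25,27]  [27,29]
[0,2] uncovered → point at 2; [7,10] uncovered → point at 10; [11,12] uncovered → point at 12; [15,16] uncovered → point at 16; [21,22] uncovered → point at 22; [25,27] uncovered → point at 27.
Points: 2, 10, 12, 16, 22, 27 (6 total).

2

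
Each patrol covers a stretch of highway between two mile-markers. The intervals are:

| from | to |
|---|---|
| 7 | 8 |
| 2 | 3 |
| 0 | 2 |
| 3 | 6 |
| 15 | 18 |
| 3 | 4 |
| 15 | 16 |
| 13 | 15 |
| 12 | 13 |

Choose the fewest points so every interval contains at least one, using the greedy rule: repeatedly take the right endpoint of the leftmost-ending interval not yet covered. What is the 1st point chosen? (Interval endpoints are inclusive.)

Sort by right endpoint; whenever an interval is uncovered, place a point at its right end.
By right end: [0,2]  [2,3]  [3,4]  [3,6]  [7,8]  [12,13]  [13,15]  [15,16]  [15,18]
[0,2] uncovered → point at 2; [3,4] uncovered → point at 4; [7,8] uncovered → point at 8; [12,13] uncovered → point at 13; [15,16] uncovered → point at 16.
Points: 2, 4, 8, 13, 16 (5 total).

2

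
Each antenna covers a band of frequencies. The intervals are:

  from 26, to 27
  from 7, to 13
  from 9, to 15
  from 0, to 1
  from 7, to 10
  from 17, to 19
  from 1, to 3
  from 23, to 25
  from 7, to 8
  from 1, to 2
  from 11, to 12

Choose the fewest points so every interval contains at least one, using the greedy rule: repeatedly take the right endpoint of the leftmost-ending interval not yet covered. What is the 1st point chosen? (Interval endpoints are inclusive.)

Sort by right endpoint; whenever an interval is uncovered, place a point at its right end.
Sorted: [0,1] [1,2] [1,3] [7,8] [7,10] [11,12] [7,13] [9,15] [17,19] [23,25] [26,27]
{[0,1],[1,2],[1,3]} hit by 1; {[7,8],[7,10]} hit by 8; {[11,12],[7,13],[9,15]} hit by 12; {[17,19]} hit by 19; {[23,25]} hit by 25; {[26,27]} hit by 27.
Points: 1, 8, 12, 19, 25, 27 (6 total).

1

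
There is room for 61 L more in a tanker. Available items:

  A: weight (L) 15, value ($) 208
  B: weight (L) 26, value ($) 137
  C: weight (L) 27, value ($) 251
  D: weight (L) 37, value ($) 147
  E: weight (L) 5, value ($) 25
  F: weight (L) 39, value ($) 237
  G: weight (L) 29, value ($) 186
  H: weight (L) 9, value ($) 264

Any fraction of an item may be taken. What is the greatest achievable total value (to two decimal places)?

787.14

Order: H (264/9=29.33) > A (208/15=13.87) > C (251/27=9.30) > G (186/29=6.41) > F (237/39=6.08) > B (137/26=5.27) > E (25/5=5.00) > D (147/37=3.97)
Fill: take H (9 @ 264) → take A (15 @ 208) → take C (27 @ 251) → take 10/29 of G → 64.14; 61/61 used.
Total value = 787.14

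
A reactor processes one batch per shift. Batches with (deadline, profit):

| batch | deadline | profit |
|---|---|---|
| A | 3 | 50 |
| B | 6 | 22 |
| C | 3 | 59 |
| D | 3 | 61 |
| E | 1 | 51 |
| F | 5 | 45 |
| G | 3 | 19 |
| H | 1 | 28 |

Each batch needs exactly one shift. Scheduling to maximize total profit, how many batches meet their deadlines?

By profit: D(d3,61), C(d3,59), E(d1,51), A(d3,50), F(d5,45), H(d1,28), B(d6,22), G(d3,19)
D→slot 3; C→slot 2; E→slot 1; A skipped; F→slot 5; H skipped; B→slot 6; G skipped.
5 of 8 scheduled.

5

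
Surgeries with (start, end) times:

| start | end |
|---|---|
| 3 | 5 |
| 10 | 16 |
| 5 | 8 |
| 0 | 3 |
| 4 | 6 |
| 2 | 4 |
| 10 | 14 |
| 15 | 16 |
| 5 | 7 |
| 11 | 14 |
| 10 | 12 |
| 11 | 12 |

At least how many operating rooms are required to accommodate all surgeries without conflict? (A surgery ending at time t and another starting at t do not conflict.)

Count concurrent intervals with a sweep; the peak is the room count.
Events (time:±→running): 0:+→1 2:+→2 3:-→1 3:+→2 4:-→1 4:+→2 5:-→1 5:+→2 5:+→3 6:-→2 7:-→1 8:-→0 10:+→1 10:+→2 10:+→3 11:+→4 11:+→5 … peak 5.

5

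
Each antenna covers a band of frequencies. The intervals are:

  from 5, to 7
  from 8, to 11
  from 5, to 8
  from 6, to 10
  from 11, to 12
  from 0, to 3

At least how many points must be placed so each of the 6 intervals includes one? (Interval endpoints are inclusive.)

3

Process intervals by earliest right end; each time one isn't hit yet, stab at its right endpoint.
By right end: [0,3]  [5,7]  [5,8]  [6,10]  [8,11]  [11,12]
[0,3] uncovered → point at 3; [5,7] uncovered → point at 7; [8,11] uncovered → point at 11.
Points: 3, 7, 11 (3 total).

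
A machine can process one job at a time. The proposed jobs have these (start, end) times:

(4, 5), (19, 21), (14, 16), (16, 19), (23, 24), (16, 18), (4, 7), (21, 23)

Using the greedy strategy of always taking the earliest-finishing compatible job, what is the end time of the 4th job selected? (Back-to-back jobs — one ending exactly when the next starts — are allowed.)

Sorted by end: (4,5)  (4,7)  (14,16)  (16,18)  (16,19)  (19,21)  (21,23)  (23,24)
take (4,5); skip (4,7); take (14,16); take (16,18); take (19,21); take (21,23); take (23,24).
Selected: (4,5) (14,16) (16,18) (19,21) (21,23) (23,24)

21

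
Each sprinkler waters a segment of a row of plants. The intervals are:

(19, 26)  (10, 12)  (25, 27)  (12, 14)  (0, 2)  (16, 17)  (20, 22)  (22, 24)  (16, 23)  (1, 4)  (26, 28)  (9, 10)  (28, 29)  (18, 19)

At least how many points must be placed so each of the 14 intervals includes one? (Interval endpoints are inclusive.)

8

Sorted: [0,2] [1,4] [9,10] [10,12] [12,14] [16,17] [18,19] [20,22] [16,23] [22,24] [19,26] [25,27] [26,28] [28,29]
{[0,2],[1,4]} hit by 2; {[9,10],[10,12]} hit by 10; {[12,14]} hit by 14; {[16,17]} hit by 17; {[18,19]} hit by 19; {[20,22],[16,23],[22,24],[19,26]} hit by 22; {[25,27],[26,28]} hit by 27; {[28,29]} hit by 29.
Points: 2, 10, 14, 17, 19, 22, 27, 29 (8 total).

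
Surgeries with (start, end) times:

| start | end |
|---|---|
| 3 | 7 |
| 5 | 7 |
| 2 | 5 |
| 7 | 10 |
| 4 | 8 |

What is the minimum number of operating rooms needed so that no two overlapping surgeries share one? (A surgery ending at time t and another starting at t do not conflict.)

3

Count concurrent intervals with a sweep; the peak is the room count.
starts: [2, 3, 4, 5, 7]
ends:   [5, 7, 7, 8, 10]
s2→1 s3→2 s4→3  — peak 3.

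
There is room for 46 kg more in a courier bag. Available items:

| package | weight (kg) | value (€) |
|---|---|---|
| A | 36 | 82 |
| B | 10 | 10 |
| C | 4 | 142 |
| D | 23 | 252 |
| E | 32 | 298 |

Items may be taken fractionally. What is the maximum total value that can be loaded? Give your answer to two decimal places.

Ratios (sorted): C 35.50, D 10.96, E 9.31, A 2.28, B 1.00
take C (4 @ 142); take D (23 @ 252); take 19/32 of E → 176.94. Capacity used 46/46.
Total value = 570.94

570.94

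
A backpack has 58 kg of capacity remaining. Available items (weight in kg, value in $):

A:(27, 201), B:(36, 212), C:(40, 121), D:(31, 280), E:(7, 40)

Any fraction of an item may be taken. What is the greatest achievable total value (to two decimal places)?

Greedy by value/weight ratio, highest first.
Order: D (280/31=9.03) > A (201/27=7.44) > B (212/36=5.89) > E (40/7=5.71) > C (121/40=3.02)
Fill: take D (31 @ 280) → take A (27 @ 201); 58/58 used.
Total value = 481.00

481.00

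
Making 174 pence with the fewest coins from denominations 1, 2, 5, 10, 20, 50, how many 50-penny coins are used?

174 = 3×50 + 1×20 + 2×2
Count of 50: 3

3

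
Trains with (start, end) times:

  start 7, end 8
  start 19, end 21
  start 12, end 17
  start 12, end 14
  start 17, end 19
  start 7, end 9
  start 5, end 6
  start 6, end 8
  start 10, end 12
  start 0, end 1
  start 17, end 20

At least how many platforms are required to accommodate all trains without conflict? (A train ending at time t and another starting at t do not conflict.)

3

Events (time:±→running): 0:+→1 1:-→0 5:+→1 6:-→0 6:+→1 7:+→2 7:+→3 … peak 3.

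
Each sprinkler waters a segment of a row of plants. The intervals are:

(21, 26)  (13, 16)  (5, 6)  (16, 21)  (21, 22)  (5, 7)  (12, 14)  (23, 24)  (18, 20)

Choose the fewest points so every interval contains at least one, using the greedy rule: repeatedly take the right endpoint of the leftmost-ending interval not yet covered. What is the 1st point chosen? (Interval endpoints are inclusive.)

6

Sort by right endpoint; whenever an interval is uncovered, place a point at its right end.
Sorted: [5,6] [5,7] [12,14] [13,16] [18,20] [16,21] [21,22] [23,24] [21,26]
{[5,6],[5,7]} hit by 6; {[12,14],[13,16]} hit by 14; {[18,20],[16,21]} hit by 20; {[21,22]} hit by 22; {[23,24],[21,26]} hit by 24.
Points: 6, 14, 20, 22, 24 (5 total).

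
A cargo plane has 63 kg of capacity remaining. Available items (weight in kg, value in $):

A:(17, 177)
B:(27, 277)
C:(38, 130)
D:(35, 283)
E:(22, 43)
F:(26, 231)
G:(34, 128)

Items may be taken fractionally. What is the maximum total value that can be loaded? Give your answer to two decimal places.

622.81

Sort by value per unit weight and fill in that order.
Ratios (sorted): A 10.41, B 10.26, F 8.88, D 8.09, G 3.76, C 3.42, E 1.95
take A (17 @ 177); take B (27 @ 277); take 19/26 of F → 168.81. Capacity used 63/63.
Total value = 622.81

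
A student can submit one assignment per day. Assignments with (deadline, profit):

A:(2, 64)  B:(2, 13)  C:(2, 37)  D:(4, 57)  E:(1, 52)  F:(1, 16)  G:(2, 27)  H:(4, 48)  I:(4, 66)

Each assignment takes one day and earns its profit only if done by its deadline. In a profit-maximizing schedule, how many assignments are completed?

4

Take jobs in profit order; each goes to the latest open slot no later than its deadline.
Profit order: I=66 A=64 D=57 E=52 H=48 C=37 G=27 F=16 B=13
Assign: I→slot 4, A→slot 2, D→slot 3, E→slot 1, H skipped, C skipped, G skipped, F skipped, B skipped.
Slots: [1:E] [2:A] [3:D] [4:I]
4 of 9 scheduled.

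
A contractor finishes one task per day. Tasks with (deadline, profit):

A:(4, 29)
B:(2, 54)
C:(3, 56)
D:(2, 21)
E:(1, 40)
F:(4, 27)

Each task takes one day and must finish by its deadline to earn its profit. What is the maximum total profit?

179

Sort by profit descending; place each in the latest free slot ≤ its deadline.
By profit: C(d3,56), B(d2,54), E(d1,40), A(d4,29), F(d4,27), D(d2,21)
C→slot 3; B→slot 2; E→slot 1; A→slot 4; F skipped; D skipped.
Profit = 40 + 54 + 56 + 29 = 179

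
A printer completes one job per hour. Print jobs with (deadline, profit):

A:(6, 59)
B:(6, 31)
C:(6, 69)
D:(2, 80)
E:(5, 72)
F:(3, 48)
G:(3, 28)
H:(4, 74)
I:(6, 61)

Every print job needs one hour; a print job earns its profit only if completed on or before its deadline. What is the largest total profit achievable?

Profit order: D=80 H=74 E=72 C=69 I=61 A=59 F=48 B=31 G=28
Assign: D→slot 2, H→slot 4, E→slot 5, C→slot 6, I→slot 3, A→slot 1, F skipped, B skipped, G skipped.
Slots: [1:A] [2:D] [3:I] [4:H] [5:E] [6:C]
Profit = 59 + 80 + 61 + 74 + 72 + 69 = 415

415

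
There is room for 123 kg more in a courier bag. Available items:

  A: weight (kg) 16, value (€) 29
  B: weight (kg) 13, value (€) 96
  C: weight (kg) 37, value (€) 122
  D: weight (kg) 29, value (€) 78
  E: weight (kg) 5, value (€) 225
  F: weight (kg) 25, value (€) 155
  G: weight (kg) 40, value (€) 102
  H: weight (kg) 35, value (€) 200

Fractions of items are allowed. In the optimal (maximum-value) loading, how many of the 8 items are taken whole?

5

Greedy by value/weight ratio, highest first.
Ratios (sorted): E 45.00, B 7.38, F 6.20, H 5.71, C 3.30, D 2.69, G 2.55, A 1.81
take E (5 @ 225); take B (13 @ 96); take F (25 @ 155); take H (35 @ 200); take C (37 @ 122); take 8/29 of D → 21.52. Capacity used 123/123.
5 item(s) taken whole; one partial (take 8/29 of D).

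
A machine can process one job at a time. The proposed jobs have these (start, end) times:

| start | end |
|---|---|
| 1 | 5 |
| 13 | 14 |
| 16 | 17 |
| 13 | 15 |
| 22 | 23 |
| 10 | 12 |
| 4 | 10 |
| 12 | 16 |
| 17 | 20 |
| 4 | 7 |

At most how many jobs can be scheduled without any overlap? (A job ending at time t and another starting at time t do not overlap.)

Order by finish time; keep every interval that doesn't clash with the previous kept one.
By end time: (1,5), (4,7), (4,10), (10,12), (13,14), (13,15), (12,16), (16,17), (17,20), (22,23).
Pick (1,5); next start ≥ 5 → (10,12); next start ≥ 12 → (13,14); next start ≥ 14 → (16,17); next start ≥ 17 → (17,20); next start ≥ 20 → (22,23).
Selected 6 jobs.

6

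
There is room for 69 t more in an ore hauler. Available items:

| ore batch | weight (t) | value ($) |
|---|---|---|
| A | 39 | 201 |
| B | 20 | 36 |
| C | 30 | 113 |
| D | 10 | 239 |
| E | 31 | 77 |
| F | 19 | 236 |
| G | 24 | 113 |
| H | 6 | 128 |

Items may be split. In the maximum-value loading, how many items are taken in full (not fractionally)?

Sort by value per unit weight and fill in that order.
Order: D (239/10=23.90) > H (128/6=21.33) > F (236/19=12.42) > A (201/39=5.15) > G (113/24=4.71) > C (113/30=3.77) > E (77/31=2.48) > B (36/20=1.80)
Fill: take D (10 @ 239) → take H (6 @ 128) → take F (19 @ 236) → take 34/39 of A → 175.23; 69/69 used.
3 item(s) taken whole; one partial (take 34/39 of A).

3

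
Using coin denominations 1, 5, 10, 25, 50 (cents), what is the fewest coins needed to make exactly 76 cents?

3

76 = 1×50 + 1×25 + 1×1
Total coins = 1 + 1 + 1 = 3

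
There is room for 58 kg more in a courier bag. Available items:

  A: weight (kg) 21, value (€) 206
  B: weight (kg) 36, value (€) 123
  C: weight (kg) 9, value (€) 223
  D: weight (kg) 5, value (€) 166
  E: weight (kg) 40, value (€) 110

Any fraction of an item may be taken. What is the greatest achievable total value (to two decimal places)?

673.58

Greedy by value/weight ratio, highest first.
Order: D (166/5=33.20) > C (223/9=24.78) > A (206/21=9.81) > B (123/36=3.42) > E (110/40=2.75)
Fill: take D (5 @ 166) → take C (9 @ 223) → take A (21 @ 206) → take 23/36 of B → 78.58; 58/58 used.
Total value = 673.58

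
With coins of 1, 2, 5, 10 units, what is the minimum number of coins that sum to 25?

3

Greedy: take as many of the largest coin as possible, then repeat with the remainder.
25 = 2×10 + 1×5
Total coins = 2 + 1 = 3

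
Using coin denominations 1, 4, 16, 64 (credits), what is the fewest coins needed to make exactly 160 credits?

Greedy: take as many of the largest coin as possible, then repeat with the remainder.
160 − 2×64→32 − 2×16→0
Total coins = 2 + 2 = 4

4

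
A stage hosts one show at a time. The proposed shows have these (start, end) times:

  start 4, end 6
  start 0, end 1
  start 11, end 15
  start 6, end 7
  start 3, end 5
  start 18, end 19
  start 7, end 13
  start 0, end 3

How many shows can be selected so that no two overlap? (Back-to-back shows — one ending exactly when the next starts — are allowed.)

Greedy by earliest finish: after sorting by end time, pick each interval compatible with the last pick.
Sorted by end: (0,1)  (0,3)  (3,5)  (4,6)  (6,7)  (7,13)  (11,15)  (18,19)
take (0,1); skip (0,3); take (3,5); take (6,7); take (7,13); skip (11,15); take (18,19).
Selected 5 shows.

5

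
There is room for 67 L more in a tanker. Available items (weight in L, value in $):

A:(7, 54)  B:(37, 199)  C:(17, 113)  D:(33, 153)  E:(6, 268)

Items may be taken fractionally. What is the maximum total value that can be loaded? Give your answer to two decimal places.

634.00

Sort by value per unit weight and fill in that order.
Order: E (268/6=44.67) > A (54/7=7.71) > C (113/17=6.65) > B (199/37=5.38) > D (153/33=4.64)
Fill: take E (6 @ 268) → take A (7 @ 54) → take C (17 @ 113) → take B (37 @ 199); 67/67 used.
Total value = 634.00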